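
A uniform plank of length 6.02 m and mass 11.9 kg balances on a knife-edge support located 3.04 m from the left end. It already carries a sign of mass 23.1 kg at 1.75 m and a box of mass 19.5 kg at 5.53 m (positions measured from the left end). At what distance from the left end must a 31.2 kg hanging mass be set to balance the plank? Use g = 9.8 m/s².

Choose the knife-edge support (at 3.04 m from the left end) as the axis so the support reaction has zero arm there.
Beam weight: 11.9 × 9.8 = 116.6 N down at 3.01 m → arm 0.03 m, τ = 116.6 × 0.03 = 3.498 N·m counterclockwise.
Sign: 23.1 × 9.8 = 226.4 N down at 1.75 m → arm 1.29 m, τ = 226.4 × 1.29 = 292.1 N·m counterclockwise.
Box: 19.5 × 9.8 = 191.1 N down at 5.53 m → arm 2.49 m, τ = 191.1 × 2.49 = 475.8 N·m clockwise.
Net moment of existing loads = 180.2 N·m clockwise.
The hanging mass weighs 31.2 × 9.8 = 305.8 N and must supply an equal counterclockwise moment, so its lever arm about the knife-edge support is 180.2 / 305.8 = 0.589 m.
That puts it at 3.04 − 0.589 = 2.45 m from the left end.

x ≈ 2.45 m from the left end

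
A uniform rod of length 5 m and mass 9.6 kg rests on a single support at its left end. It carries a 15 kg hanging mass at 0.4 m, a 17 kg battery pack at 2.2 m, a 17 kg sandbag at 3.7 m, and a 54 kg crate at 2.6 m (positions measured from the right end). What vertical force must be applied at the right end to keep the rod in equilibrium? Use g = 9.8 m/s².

F ≈ 573 N

Sum moments about the left end (the unknown pivot reaction has zero arm there).
Beam weight: 9.6 × 9.8 = 94.08 N down at 2.5 m → arm 2.5 m, τ = 94.08 × 2.5 = 235.2 N·m clockwise.
Hanging mass: 15 × 9.8 = 147 N down at 0.4 m → arm 4.6 m, τ = 147 × 4.6 = 676.2 N·m clockwise.
Battery pack: 17 × 9.8 = 166.6 N down at 2.2 m → arm 2.8 m, τ = 166.6 × 2.8 = 466.5 N·m clockwise.
Sandbag: 17 × 9.8 = 166.6 N down at 3.7 m → arm 1.3 m, τ = 166.6 × 1.3 = 216.6 N·m clockwise.
Crate: 54 × 9.8 = 529.2 N down at 2.6 m → arm 2.4 m, τ = 529.2 × 2.4 = 1270 N·m clockwise.
Net moment of the loads = 2864 N·m clockwise.
The upward force F acts at the right end, arm 5 m, giving F × 5 counterclockwise.
Balancing moments: F × 5 = 2864, giving F = 2864 / 5 = 573 N.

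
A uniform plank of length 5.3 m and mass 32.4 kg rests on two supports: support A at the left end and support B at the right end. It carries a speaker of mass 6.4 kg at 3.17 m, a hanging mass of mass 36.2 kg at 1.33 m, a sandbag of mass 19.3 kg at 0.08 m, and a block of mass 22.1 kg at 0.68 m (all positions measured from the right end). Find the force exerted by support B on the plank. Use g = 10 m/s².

R_B ≈ 842 N

Sum moments about support A (its reaction then has zero moment arm).
Beam weight: 32.4 × 10 = 324 N down at 2.65 m → arm 2.65 m, τ = 324 × 2.65 = 858.6 N·m clockwise.
Speaker: 6.4 × 10 = 64 N down at 3.17 m → arm 2.13 m, τ = 64 × 2.13 = 136.3 N·m clockwise.
Hanging mass: 36.2 × 10 = 362 N down at 1.33 m → arm 3.97 m, τ = 362 × 3.97 = 1437 N·m clockwise.
Sandbag: 19.3 × 10 = 193 N down at 0.08 m → arm 5.22 m, τ = 193 × 5.22 = 1007 N·m clockwise.
Block: 22.1 × 10 = 221 N down at 0.68 m → arm 4.62 m, τ = 221 × 4.62 = 1021 N·m clockwise.
Net load moment about support A = 4460 N·m clockwise.
Reaction R at support B is upward at 0 m, arm 5.3 m → moment R × 5.3 counterclockwise.
Balancing moments: R × 5.3 = 4460, giving R = 842 N.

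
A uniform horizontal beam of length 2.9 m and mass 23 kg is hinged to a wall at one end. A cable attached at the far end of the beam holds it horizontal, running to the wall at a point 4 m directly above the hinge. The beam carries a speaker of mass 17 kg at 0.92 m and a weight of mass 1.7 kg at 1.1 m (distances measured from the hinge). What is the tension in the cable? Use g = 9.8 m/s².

Sum moments about the hinge (the unknown hinge reaction has zero arm there).
Beam weight: 23 × 9.8 = 225.4 N down at 1.45 m → arm 1.45 m, τ = 225.4 × 1.45 = 326.8 N·m clockwise.
Speaker: 17 × 9.8 = 166.6 N down at 0.92 m → arm 0.92 m, τ = 166.6 × 0.92 = 153.3 N·m clockwise.
Weight: 1.7 × 9.8 = 16.66 N down at 1.1 m → arm 1.1 m, τ = 16.66 × 1.1 = 18.33 N·m clockwise.
Total clockwise load moment = 498.4 N·m.
The cable tension T acts at 2.9 m; only its component perpendicular to the beam, T sinθ, produces torque. sinθ = h/√(h²+d²) = 4/√(4²+2.9²) = 0.8096.
Setting net torque to zero: T × 2.9 × 0.8096 = 498.4 → T = 498.4 / 2.348 = 212 N.

T ≈ 212 N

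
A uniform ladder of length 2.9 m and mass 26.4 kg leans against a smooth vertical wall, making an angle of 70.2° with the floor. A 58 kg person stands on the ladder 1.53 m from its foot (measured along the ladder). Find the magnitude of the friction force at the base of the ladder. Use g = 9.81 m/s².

f ≈ 155 N

Take moments about the foot of the ladder.
Ladder weight 26.4×9.81 = 259 N acts at 1.45 m along the ladder; its horizontal arm is 1.45·cos70.2° = 0.4912 m → τ = 127.2 N·m clockwise.
Person: 58×9.81 = 569 N at 1.53 m → arm 0.5183 m → τ = 294.9 N·m clockwise.
Wall normal N acts horizontally at the top; its moment arm is the height L sinθ = 2.9·sin70.2° = 2.729 m, counterclockwise.
Balancing moments: N × 2.729 = 422.1, giving N = 155 N.
ΣFx = 0: friction at the foot balances the wall's push, so f = N_wall = 155 N.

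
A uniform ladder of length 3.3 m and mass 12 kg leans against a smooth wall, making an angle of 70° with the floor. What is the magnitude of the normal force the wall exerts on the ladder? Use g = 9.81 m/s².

Taking torques about the foot of the ladder:
Ladder weight 12×9.81 = 117.7 N acts at 1.65 m along the ladder; its horizontal arm is 1.65·cos70° = 0.5643 m → τ = 66.42 N·m clockwise.
Wall normal N acts horizontally at the top; its moment arm is the height L sinθ = 3.3·sin70° = 3.101 m, counterclockwise.
Στ = 0 ⇒ N × 3.101 = 66.42 ⇒ N = 21.4 N.

N_wall ≈ 21.4 N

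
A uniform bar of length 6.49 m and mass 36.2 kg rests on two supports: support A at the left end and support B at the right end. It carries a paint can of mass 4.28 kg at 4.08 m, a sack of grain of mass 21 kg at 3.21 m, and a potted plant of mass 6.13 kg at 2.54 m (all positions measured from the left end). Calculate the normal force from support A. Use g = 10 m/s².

R_A ≈ 340 N

Choose support B as the axis so its reaction then has zero moment arm.
Beam weight: 36.2 × 10 = 362 N down at 3.245 m → arm 3.245 m, τ = 362 × 3.245 = 1175 N·m counterclockwise.
Paint can: 4.28 × 10 = 42.8 N down at 4.08 m → arm 2.41 m, τ = 42.8 × 2.41 = 103.1 N·m counterclockwise.
Sack of grain: 21 × 10 = 210 N down at 3.21 m → arm 3.28 m, τ = 210 × 3.28 = 688.8 N·m counterclockwise.
Potted plant: 6.13 × 10 = 61.3 N down at 2.54 m → arm 3.95 m, τ = 61.3 × 3.95 = 242.1 N·m counterclockwise.
Net load moment about support B = 2209 N·m counterclockwise.
Reaction R at support A is upward at 0 m, arm 6.49 m → moment R × 6.49 clockwise.
For rotational equilibrium, R × 6.49 = 2209, so R = 340 N.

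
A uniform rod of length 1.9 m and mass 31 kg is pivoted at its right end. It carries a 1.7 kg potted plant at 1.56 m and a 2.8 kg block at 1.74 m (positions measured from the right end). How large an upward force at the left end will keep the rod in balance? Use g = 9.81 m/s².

Choose the right end as the axis so the unknown pivot reaction has zero arm there.
Beam weight: 31 × 9.81 = 304.1 N down at 0.95 m → arm 0.95 m, τ = 304.1 × 0.95 = 288.9 N·m counterclockwise.
Potted plant: 1.7 × 9.81 = 16.68 N down at 1.56 m → arm 1.56 m, τ = 16.68 × 1.56 = 26.02 N·m counterclockwise.
Block: 2.8 × 9.81 = 27.47 N down at 1.74 m → arm 1.74 m, τ = 27.47 × 1.74 = 47.8 N·m counterclockwise.
Net moment of the loads = 362.7 N·m counterclockwise.
The upward force F acts at the left end, arm 1.9 m, giving F × 1.9 clockwise.
Στ = 0 ⇒ F × 1.9 = 362.7 ⇒ F = 362.7 / 1.9 = 191 N.

F ≈ 191 N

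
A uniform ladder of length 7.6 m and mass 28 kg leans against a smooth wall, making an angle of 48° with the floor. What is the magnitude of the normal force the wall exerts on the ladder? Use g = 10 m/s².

Take moments about the foot of the ladder.
Ladder weight 28×10 = 280 N acts at 3.8 m along the ladder; its horizontal arm is 3.8·cos48° = 2.543 m → τ = 712 N·m clockwise.
Wall normal N acts horizontally at the top; its moment arm is the height L sinθ = 7.6·sin48° = 5.648 m, counterclockwise.
Balancing moments: N × 5.648 = 712, giving N = 126 N.

N_wall ≈ 126 N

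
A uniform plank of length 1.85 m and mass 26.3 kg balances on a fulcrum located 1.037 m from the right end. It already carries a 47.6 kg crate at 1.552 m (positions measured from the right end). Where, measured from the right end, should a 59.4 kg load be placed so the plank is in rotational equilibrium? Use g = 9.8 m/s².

Take moments about the fulcrum (at 1.037 m from the right end).
Beam weight: 26.3 × 9.8 = 257.7 N down at 0.925 m → arm 0.112 m, τ = 257.7 × 0.112 = 28.86 N·m clockwise.
Crate: 47.6 × 9.8 = 466.5 N down at 1.552 m → arm 0.515 m, τ = 466.5 × 0.515 = 240.2 N·m counterclockwise.
Net moment of existing loads = 211.3 N·m counterclockwise.
The load weighs 59.4 × 9.8 = 582.1 N and must supply an equal clockwise moment, so its lever arm about the fulcrum is 211.3 / 582.1 = 0.363 m.
That puts it at 1.037 − 0.363 = 0.674 m from the right end.

x ≈ 0.674 m from the right end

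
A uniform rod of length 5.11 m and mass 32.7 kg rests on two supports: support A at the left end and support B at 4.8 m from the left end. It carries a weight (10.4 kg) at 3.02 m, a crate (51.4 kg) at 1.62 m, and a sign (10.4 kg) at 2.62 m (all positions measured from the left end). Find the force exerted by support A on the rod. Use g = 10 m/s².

Take moments about support B.
Beam weight: 32.7 × 10 = 327 N down at 2.555 m → arm 2.245 m, τ = 327 × 2.245 = 734.1 N·m counterclockwise.
Weight: 10.4 × 10 = 104 N down at 3.02 m → arm 1.78 m, τ = 104 × 1.78 = 185.1 N·m counterclockwise.
Crate: 51.4 × 10 = 514 N down at 1.62 m → arm 3.18 m, τ = 514 × 3.18 = 1635 N·m counterclockwise.
Sign: 10.4 × 10 = 104 N down at 2.62 m → arm 2.18 m, τ = 104 × 2.18 = 226.7 N·m counterclockwise.
Net load moment about support B = 2781 N·m counterclockwise.
Reaction R at support A is upward at 0 m, arm 4.8 m → moment R × 4.8 clockwise.
Setting net torque to zero: R × 4.8 = 2781 → R = 579 N.

R_A ≈ 579 N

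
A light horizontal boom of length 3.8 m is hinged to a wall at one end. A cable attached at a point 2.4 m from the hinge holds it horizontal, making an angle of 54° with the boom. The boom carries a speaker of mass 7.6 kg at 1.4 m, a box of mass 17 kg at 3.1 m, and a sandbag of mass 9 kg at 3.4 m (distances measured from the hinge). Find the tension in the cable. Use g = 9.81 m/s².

T ≈ 475 N

Take moments about the hinge.
Speaker: 7.6 × 9.81 = 74.56 N down at 1.4 m → arm 1.4 m, τ = 74.56 × 1.4 = 104.4 N·m clockwise.
Box: 17 × 9.81 = 166.8 N down at 3.1 m → arm 3.1 m, τ = 166.8 × 3.1 = 517.1 N·m clockwise.
Sandbag: 9 × 9.81 = 88.29 N down at 3.4 m → arm 3.4 m, τ = 88.29 × 3.4 = 300.2 N·m clockwise.
Total clockwise load moment = 921.7 N·m.
The cable tension T acts at 2.4 m; only its component perpendicular to the boom, T sinθ, produces torque. sin 54° = 0.809.
Setting net torque to zero: T × 2.4 × 0.809 = 921.7 → T = 921.7 / 1.942 = 475 N.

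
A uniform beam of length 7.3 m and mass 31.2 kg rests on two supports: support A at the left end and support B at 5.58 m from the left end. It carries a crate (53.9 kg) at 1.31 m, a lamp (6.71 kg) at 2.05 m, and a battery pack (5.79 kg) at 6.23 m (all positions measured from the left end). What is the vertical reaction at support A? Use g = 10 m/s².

R_A ≈ 556 N

Take moments about support B.
Beam weight: 31.2 × 10 = 312 N down at 3.65 m → arm 1.93 m, τ = 312 × 1.93 = 602.2 N·m counterclockwise.
Crate: 53.9 × 10 = 539 N down at 1.31 m → arm 4.27 m, τ = 539 × 4.27 = 2302 N·m counterclockwise.
Lamp: 6.71 × 10 = 67.1 N down at 2.05 m → arm 3.53 m, τ = 67.1 × 3.53 = 236.9 N·m counterclockwise.
Battery pack: 5.79 × 10 = 57.9 N down at 6.23 m → arm 0.65 m, τ = 57.9 × 0.65 = 37.63 N·m clockwise.
Net load moment about support B = 3103 N·m counterclockwise.
Reaction R at support A is upward at 0 m, arm 5.58 m → moment R × 5.58 clockwise.
Στ = 0 ⇒ R × 5.58 = 3103 ⇒ R = 556 N.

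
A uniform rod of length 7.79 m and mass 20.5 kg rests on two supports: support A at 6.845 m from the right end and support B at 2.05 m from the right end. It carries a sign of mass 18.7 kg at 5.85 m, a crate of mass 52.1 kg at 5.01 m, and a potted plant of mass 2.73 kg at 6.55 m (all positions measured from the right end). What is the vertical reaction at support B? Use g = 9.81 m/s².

Sum moments about support A (its reaction then has zero moment arm).
Beam weight: 20.5 × 9.81 = 201.1 N down at 3.895 m → arm 2.95 m, τ = 201.1 × 2.95 = 593.2 N·m clockwise.
Sign: 18.7 × 9.81 = 183.4 N down at 5.85 m → arm 0.995 m, τ = 183.4 × 0.995 = 182.5 N·m clockwise.
Crate: 52.1 × 9.81 = 511.1 N down at 5.01 m → arm 1.835 m, τ = 511.1 × 1.835 = 937.9 N·m clockwise.
Potted plant: 2.73 × 9.81 = 26.78 N down at 6.55 m → arm 0.295 m, τ = 26.78 × 0.295 = 7.9 N·m clockwise.
Net load moment about support A = 1722 N·m clockwise.
Reaction R at support B is upward at 2.05 m, arm 4.795 m → moment R × 4.795 counterclockwise.
Balancing moments: R × 4.795 = 1722, giving R = 359 N.

R_B ≈ 359 N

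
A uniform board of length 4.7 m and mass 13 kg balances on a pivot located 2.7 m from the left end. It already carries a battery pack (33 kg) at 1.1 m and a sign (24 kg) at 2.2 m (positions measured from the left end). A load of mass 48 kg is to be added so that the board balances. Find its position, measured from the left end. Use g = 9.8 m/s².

Take moments about the pivot (at 2.7 m from the left end).
Beam weight: 13 × 9.8 = 127.4 N down at 2.35 m → arm 0.35 m, τ = 127.4 × 0.35 = 44.59 N·m counterclockwise.
Battery pack: 33 × 9.8 = 323.4 N down at 1.1 m → arm 1.6 m, τ = 323.4 × 1.6 = 517.4 N·m counterclockwise.
Sign: 24 × 9.8 = 235.2 N down at 2.2 m → arm 0.5 m, τ = 235.2 × 0.5 = 117.6 N·m counterclockwise.
Net moment of existing loads = 679.6 N·m counterclockwise.
The load weighs 48 × 9.8 = 470.4 N and must supply an equal clockwise moment, so its lever arm about the pivot is 679.6 / 470.4 = 1.44 m.
That puts it at 2.7 + 1.44 = 4.14 m from the left end.

x ≈ 4.14 m from the left end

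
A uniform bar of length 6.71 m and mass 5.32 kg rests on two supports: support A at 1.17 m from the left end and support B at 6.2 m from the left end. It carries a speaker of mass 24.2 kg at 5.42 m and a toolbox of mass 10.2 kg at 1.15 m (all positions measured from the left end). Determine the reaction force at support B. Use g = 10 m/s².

Sum moments about support A (its reaction then has zero moment arm).
Beam weight: 5.32 × 10 = 53.2 N down at 3.355 m → arm 2.185 m, τ = 53.2 × 2.185 = 116.2 N·m clockwise.
Speaker: 24.2 × 10 = 242 N down at 5.42 m → arm 4.25 m, τ = 242 × 4.25 = 1028 N·m clockwise.
Toolbox: 10.2 × 10 = 102 N down at 1.15 m → arm 0.02 m, τ = 102 × 0.02 = 2.04 N·m counterclockwise.
Net load moment about support A = 1142 N·m clockwise.
Reaction R at support B is upward at 6.2 m, arm 5.03 m → moment R × 5.03 counterclockwise.
Balancing moments: R × 5.03 = 1142, giving R = 227 N.

R_B ≈ 227 N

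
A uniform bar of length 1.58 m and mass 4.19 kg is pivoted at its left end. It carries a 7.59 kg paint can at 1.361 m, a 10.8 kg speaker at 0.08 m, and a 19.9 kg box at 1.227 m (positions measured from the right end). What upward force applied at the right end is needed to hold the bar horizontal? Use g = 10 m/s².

F ≈ 178 N

About the left end:
Beam weight: 4.19 × 10 = 41.9 N down at 0.79 m → arm 0.79 m, τ = 41.9 × 0.79 = 33.1 N·m clockwise.
Paint can: 7.59 × 10 = 75.9 N down at 1.361 m → arm 0.219 m, τ = 75.9 × 0.219 = 16.62 N·m clockwise.
Speaker: 10.8 × 10 = 108 N down at 0.08 m → arm 1.5 m, τ = 108 × 1.5 = 162 N·m clockwise.
Box: 19.9 × 10 = 199 N down at 1.227 m → arm 0.353 m, τ = 199 × 0.353 = 70.25 N·m clockwise.
Net moment of the loads = 282 N·m clockwise.
The upward force F acts at the right end, arm 1.58 m, giving F × 1.58 counterclockwise.
Στ = 0 ⇒ F × 1.58 = 282 ⇒ F = 282 / 1.58 = 178 N.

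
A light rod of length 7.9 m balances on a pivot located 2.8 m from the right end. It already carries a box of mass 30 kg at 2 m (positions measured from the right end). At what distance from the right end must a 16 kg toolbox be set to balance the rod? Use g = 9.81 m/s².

Take moments about the pivot (at 2.8 m from the right end).
Box: 30 × 9.81 = 294.3 N down at 2 m → arm 0.8 m, τ = 294.3 × 0.8 = 235.4 N·m clockwise.
Net moment of existing loads = 235.4 N·m clockwise.
The toolbox weighs 16 × 9.81 = 157 N and must supply an equal counterclockwise moment, so its lever arm about the pivot is 235.4 / 157 = 1.5 m.
That puts it at 2.8 + 1.5 = 4.3 m from the right end.

x ≈ 4.3 m from the right end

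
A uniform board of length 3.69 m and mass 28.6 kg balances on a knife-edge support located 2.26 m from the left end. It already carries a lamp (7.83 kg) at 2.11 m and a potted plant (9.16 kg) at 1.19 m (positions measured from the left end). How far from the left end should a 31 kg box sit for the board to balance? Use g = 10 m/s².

Take moments about the knife-edge support (at 2.26 m from the left end).
Beam weight: 28.6 × 10 = 286 N down at 1.845 m → arm 0.415 m, τ = 286 × 0.415 = 118.7 N·m counterclockwise.
Lamp: 7.83 × 10 = 78.3 N down at 2.11 m → arm 0.15 m, τ = 78.3 × 0.15 = 11.74 N·m counterclockwise.
Potted plant: 9.16 × 10 = 91.6 N down at 1.19 m → arm 1.07 m, τ = 91.6 × 1.07 = 98.01 N·m counterclockwise.
Net moment of existing loads = 228.4 N·m counterclockwise.
The box weighs 31 × 10 = 310 N and must supply an equal clockwise moment, so its lever arm about the knife-edge support is 228.4 / 310 = 0.737 m.
That puts it at 2.26 + 0.737 = 3 m from the left end.

x ≈ 3 m from the left end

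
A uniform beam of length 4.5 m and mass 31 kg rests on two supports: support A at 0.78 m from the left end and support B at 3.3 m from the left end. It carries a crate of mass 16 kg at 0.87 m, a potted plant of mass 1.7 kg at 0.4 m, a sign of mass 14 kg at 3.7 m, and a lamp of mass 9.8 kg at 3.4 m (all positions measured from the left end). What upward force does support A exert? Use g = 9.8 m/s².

Taking torques about support B:
Beam weight: 31 × 9.8 = 303.8 N down at 2.25 m → arm 1.05 m, τ = 303.8 × 1.05 = 319 N·m counterclockwise.
Crate: 16 × 9.8 = 156.8 N down at 0.87 m → arm 2.43 m, τ = 156.8 × 2.43 = 381 N·m counterclockwise.
Potted plant: 1.7 × 9.8 = 16.66 N down at 0.4 m → arm 2.9 m, τ = 16.66 × 2.9 = 48.31 N·m counterclockwise.
Sign: 14 × 9.8 = 137.2 N down at 3.7 m → arm 0.4 m, τ = 137.2 × 0.4 = 54.88 N·m clockwise.
Lamp: 9.8 × 9.8 = 96.04 N down at 3.4 m → arm 0.1 m, τ = 96.04 × 0.1 = 9.604 N·m clockwise.
Net load moment about support B = 683.8 N·m counterclockwise.
Reaction R at support A is upward at 0.78 m, arm 2.52 m → moment R × 2.52 clockwise.
Στ = 0 ⇒ R × 2.52 = 683.8 ⇒ R = 271 N.

R_A ≈ 271 N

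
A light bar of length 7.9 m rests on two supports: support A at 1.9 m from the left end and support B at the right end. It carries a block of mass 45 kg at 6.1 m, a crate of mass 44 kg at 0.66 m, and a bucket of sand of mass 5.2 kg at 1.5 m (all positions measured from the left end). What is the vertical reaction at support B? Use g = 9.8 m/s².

R_B ≈ 216 N

Take moments about support A.
Block: 45 × 9.8 = 441 N down at 6.1 m → arm 4.2 m, τ = 441 × 4.2 = 1852 N·m clockwise.
Crate: 44 × 9.8 = 431.2 N down at 0.66 m → arm 1.24 m, τ = 431.2 × 1.24 = 534.7 N·m counterclockwise.
Bucket of sand: 5.2 × 9.8 = 50.96 N down at 1.5 m → arm 0.4 m, τ = 50.96 × 0.4 = 20.38 N·m counterclockwise.
Net load moment about support A = 1297 N·m clockwise.
Reaction R at support B is upward at 7.9 m, arm 6 m → moment R × 6 counterclockwise.
Balancing moments: R × 6 = 1297, giving R = 216 N.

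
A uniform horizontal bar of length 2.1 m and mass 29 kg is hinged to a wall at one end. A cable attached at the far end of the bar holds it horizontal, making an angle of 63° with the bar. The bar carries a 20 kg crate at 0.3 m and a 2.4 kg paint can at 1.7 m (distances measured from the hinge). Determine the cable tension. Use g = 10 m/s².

T ≈ 217 N

About the hinge:
Beam weight: 29 × 10 = 290 N down at 1.05 m → arm 1.05 m, τ = 290 × 1.05 = 304.5 N·m clockwise.
Crate: 20 × 10 = 200 N down at 0.3 m → arm 0.3 m, τ = 200 × 0.3 = 60 N·m clockwise.
Paint can: 2.4 × 10 = 24 N down at 1.7 m → arm 1.7 m, τ = 24 × 1.7 = 40.8 N·m clockwise.
Total clockwise load moment = 405.3 N·m.
The cable tension T acts at 2.1 m; only its component perpendicular to the bar, T sinθ, produces torque. sin 63° = 0.891.
For rotational equilibrium, T × 2.1 × 0.891 = 405.3, so T = 405.3 / 1.871 = 217 N.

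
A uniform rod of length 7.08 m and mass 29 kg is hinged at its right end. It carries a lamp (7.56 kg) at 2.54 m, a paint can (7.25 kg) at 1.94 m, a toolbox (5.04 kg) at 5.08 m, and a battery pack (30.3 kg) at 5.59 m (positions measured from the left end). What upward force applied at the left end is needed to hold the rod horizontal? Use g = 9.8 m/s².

About the right end:
Beam weight: 29 × 9.8 = 284.2 N down at 3.54 m → arm 3.54 m, τ = 284.2 × 3.54 = 1006 N·m counterclockwise.
Lamp: 7.56 × 9.8 = 74.09 N down at 2.54 m → arm 4.54 m, τ = 74.09 × 4.54 = 336.4 N·m counterclockwise.
Paint can: 7.25 × 9.8 = 71.05 N down at 1.94 m → arm 5.14 m, τ = 71.05 × 5.14 = 365.2 N·m counterclockwise.
Toolbox: 5.04 × 9.8 = 49.39 N down at 5.08 m → arm 2 m, τ = 49.39 × 2 = 98.78 N·m counterclockwise.
Battery pack: 30.3 × 9.8 = 296.9 N down at 5.59 m → arm 1.49 m, τ = 296.9 × 1.49 = 442.4 N·m counterclockwise.
Net moment of the loads = 2249 N·m counterclockwise.
The upward force F acts at the left end, arm 7.08 m, giving F × 7.08 clockwise.
Balancing moments: F × 7.08 = 2249, giving F = 2249 / 7.08 = 318 N.

F ≈ 318 N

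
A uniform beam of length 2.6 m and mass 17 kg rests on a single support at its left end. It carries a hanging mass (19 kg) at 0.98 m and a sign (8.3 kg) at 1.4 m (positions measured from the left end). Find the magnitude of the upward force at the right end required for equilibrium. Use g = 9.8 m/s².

Take moments about the left end.
Beam weight: 17 × 9.8 = 166.6 N down at 1.3 m → arm 1.3 m, τ = 166.6 × 1.3 = 216.6 N·m clockwise.
Hanging mass: 19 × 9.8 = 186.2 N down at 0.98 m → arm 0.98 m, τ = 186.2 × 0.98 = 182.5 N·m clockwise.
Sign: 8.3 × 9.8 = 81.34 N down at 1.4 m → arm 1.4 m, τ = 81.34 × 1.4 = 113.9 N·m clockwise.
Net moment of the loads = 513 N·m clockwise.
The upward force F acts at the right end, arm 2.6 m, giving F × 2.6 counterclockwise.
Balancing moments: F × 2.6 = 513, giving F = 513 / 2.6 = 197 N.

F ≈ 197 N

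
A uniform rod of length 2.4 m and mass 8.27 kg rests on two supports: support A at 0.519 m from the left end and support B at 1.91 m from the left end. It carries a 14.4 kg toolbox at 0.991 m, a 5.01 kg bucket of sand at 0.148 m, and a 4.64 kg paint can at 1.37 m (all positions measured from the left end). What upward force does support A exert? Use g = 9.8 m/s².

R_A ≈ 214 N

About support B:
Beam weight: 8.27 × 9.8 = 81.05 N down at 1.2 m → arm 0.71 m, τ = 81.05 × 0.71 = 57.55 N·m counterclockwise.
Toolbox: 14.4 × 9.8 = 141.1 N down at 0.991 m → arm 0.919 m, τ = 141.1 × 0.919 = 129.7 N·m counterclockwise.
Bucket of sand: 5.01 × 9.8 = 49.1 N down at 0.148 m → arm 1.762 m, τ = 49.1 × 1.762 = 86.51 N·m counterclockwise.
Paint can: 4.64 × 9.8 = 45.47 N down at 1.37 m → arm 0.54 m, τ = 45.47 × 0.54 = 24.55 N·m counterclockwise.
Net load moment about support B = 298.3 N·m counterclockwise.
Reaction R at support A is upward at 0.519 m, arm 1.391 m → moment R × 1.391 clockwise.
For rotational equilibrium, R × 1.391 = 298.3, so R = 214 N.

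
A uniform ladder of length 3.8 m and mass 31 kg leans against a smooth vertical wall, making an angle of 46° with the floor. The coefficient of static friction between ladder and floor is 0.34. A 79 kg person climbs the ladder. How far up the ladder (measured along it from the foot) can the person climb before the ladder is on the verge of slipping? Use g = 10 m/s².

Choose the foot of the ladder as the axis so the floor normal and friction both act there and drop out.
Ladder weight 31×10 = 310 N acts at 1.9 m along the ladder; its horizontal arm is 1.9·cos46° = 1.32 m → τ = 409.2 N·m clockwise.
Person weight 79×10 = 790 N at distance d → arm d·cos46° → τ = 790·d·0.6947 clockwise.
Wall normal N at the top has arm L sinθ = 2.733 m counterclockwise, so Στ = 0 gives N·2.733 = 409.2 + 548.8·d.
ΣFy = 0 ⇒ N_floor = 1100 N, so the maximum friction is μ_s·N_floor = 0.34×1100 = 374 N. ΣFx = 0 ⇒ N_wall = f, so at the slipping point N = 374 N.
Substituting: 374×2.733 = 409.2 + 548.8·d ⇒ d = (1022 − 409.2) / 548.8 = 1.12 m.

d ≈ 1.12 m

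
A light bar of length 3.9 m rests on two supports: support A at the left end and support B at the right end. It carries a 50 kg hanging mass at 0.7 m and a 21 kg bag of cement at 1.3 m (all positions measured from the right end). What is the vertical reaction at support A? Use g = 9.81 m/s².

R_A ≈ 157 N

About support B:
Hanging mass: 50 × 9.81 = 490.5 N down at 0.7 m → arm 0.7 m, τ = 490.5 × 0.7 = 343.3 N·m counterclockwise.
Bag of cement: 21 × 9.81 = 206 N down at 1.3 m → arm 1.3 m, τ = 206 × 1.3 = 267.8 N·m counterclockwise.
Net load moment about support B = 611.1 N·m counterclockwise.
Reaction R at support A is upward at 3.9 m, arm 3.9 m → moment R × 3.9 clockwise.
Setting net torque to zero: R × 3.9 = 611.1 → R = 157 N.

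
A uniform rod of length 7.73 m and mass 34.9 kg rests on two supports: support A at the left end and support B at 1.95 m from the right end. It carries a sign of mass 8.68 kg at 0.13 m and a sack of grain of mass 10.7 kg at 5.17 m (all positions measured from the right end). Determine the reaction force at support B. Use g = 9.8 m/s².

R_B ≈ 387 N

Choose support A as the axis so its reaction then has zero moment arm.
Beam weight: 34.9 × 9.8 = 342 N down at 3.865 m → arm 3.865 m, τ = 342 × 3.865 = 1322 N·m clockwise.
Sign: 8.68 × 9.8 = 85.06 N down at 0.13 m → arm 7.6 m, τ = 85.06 × 7.6 = 646.5 N·m clockwise.
Sack of grain: 10.7 × 9.8 = 104.9 N down at 5.17 m → arm 2.56 m, τ = 104.9 × 2.56 = 268.5 N·m clockwise.
Net load moment about support A = 2237 N·m clockwise.
Reaction R at support B is upward at 1.95 m, arm 5.78 m → moment R × 5.78 counterclockwise.
For rotational equilibrium, R × 5.78 = 2237, so R = 387 N.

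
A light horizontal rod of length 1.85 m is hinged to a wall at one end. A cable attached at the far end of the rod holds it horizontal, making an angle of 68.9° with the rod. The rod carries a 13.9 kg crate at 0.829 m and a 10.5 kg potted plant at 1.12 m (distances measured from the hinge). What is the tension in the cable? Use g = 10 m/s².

Choose the hinge as the axis so the unknown hinge reaction has zero arm there.
Crate: 13.9 × 10 = 139 N down at 0.829 m → arm 0.829 m, τ = 139 × 0.829 = 115.2 N·m clockwise.
Potted plant: 10.5 × 10 = 105 N down at 1.12 m → arm 1.12 m, τ = 105 × 1.12 = 117.6 N·m clockwise.
Total clockwise load moment = 232.8 N·m.
The cable tension T acts at 1.85 m; only its component perpendicular to the rod, T sinθ, produces torque. sin 68.9° = 0.933.
For rotational equilibrium, T × 1.85 × 0.933 = 232.8, so T = 232.8 / 1.726 = 135 N.

T ≈ 135 N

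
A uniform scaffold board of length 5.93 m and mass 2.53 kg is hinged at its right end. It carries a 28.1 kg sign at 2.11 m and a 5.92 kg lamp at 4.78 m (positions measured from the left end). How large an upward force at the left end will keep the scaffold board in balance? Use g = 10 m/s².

Taking torques about the right end:
Beam weight: 2.53 × 10 = 25.3 N down at 2.965 m → arm 2.965 m, τ = 25.3 × 2.965 = 75.01 N·m counterclockwise.
Sign: 28.1 × 10 = 281 N down at 2.11 m → arm 3.82 m, τ = 281 × 3.82 = 1073 N·m counterclockwise.
Lamp: 5.92 × 10 = 59.2 N down at 4.78 m → arm 1.15 m, τ = 59.2 × 1.15 = 68.08 N·m counterclockwise.
Net moment of the loads = 1216 N·m counterclockwise.
The upward force F acts at the left end, arm 5.93 m, giving F × 5.93 clockwise.
Setting net torque to zero: F × 5.93 = 1216 → F = 1216 / 5.93 = 205 N.

F ≈ 205 N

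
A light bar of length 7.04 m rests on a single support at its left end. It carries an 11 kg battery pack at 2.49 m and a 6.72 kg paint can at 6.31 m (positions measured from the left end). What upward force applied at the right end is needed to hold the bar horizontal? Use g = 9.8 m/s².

Sum moments about the left end (the unknown pivot reaction has zero arm there).
Battery pack: 11 × 9.8 = 107.8 N down at 2.49 m → arm 2.49 m, τ = 107.8 × 2.49 = 268.4 N·m clockwise.
Paint can: 6.72 × 9.8 = 65.86 N down at 6.31 m → arm 6.31 m, τ = 65.86 × 6.31 = 415.6 N·m clockwise.
Net moment of the loads = 684 N·m clockwise.
The upward force F acts at the right end, arm 7.04 m, giving F × 7.04 counterclockwise.
Setting net torque to zero: F × 7.04 = 684 → F = 684 / 7.04 = 97.2 N.

F ≈ 97.2 N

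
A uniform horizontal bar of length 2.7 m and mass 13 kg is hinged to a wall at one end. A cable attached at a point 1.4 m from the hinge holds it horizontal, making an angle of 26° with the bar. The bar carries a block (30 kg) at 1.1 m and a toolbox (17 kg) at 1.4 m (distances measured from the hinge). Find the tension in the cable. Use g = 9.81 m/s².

T ≈ 1190 N

Choose the hinge as the axis so the unknown hinge reaction has zero arm there.
Beam weight: 13 × 9.81 = 127.5 N down at 1.35 m → arm 1.35 m, τ = 127.5 × 1.35 = 172.1 N·m clockwise.
Block: 30 × 9.81 = 294.3 N down at 1.1 m → arm 1.1 m, τ = 294.3 × 1.1 = 323.7 N·m clockwise.
Toolbox: 17 × 9.81 = 166.8 N down at 1.4 m → arm 1.4 m, τ = 166.8 × 1.4 = 233.5 N·m clockwise.
Total clockwise load moment = 729.3 N·m.
The cable tension T acts at 1.4 m; only its component perpendicular to the bar, T sinθ, produces torque. sin 26° = 0.4384.
Στ = 0 ⇒ T × 1.4 × 0.4384 = 729.3 ⇒ T = 729.3 / 0.6138 = 1190 N.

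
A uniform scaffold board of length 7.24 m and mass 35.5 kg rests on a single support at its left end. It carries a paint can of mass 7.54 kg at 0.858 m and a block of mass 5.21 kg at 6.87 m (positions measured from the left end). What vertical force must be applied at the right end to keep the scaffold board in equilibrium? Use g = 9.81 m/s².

F ≈ 231 N

About the left end:
Beam weight: 35.5 × 9.81 = 348.3 N down at 3.62 m → arm 3.62 m, τ = 348.3 × 3.62 = 1261 N·m clockwise.
Paint can: 7.54 × 9.81 = 73.97 N down at 0.858 m → arm 0.858 m, τ = 73.97 × 0.858 = 63.47 N·m clockwise.
Block: 5.21 × 9.81 = 51.11 N down at 6.87 m → arm 6.87 m, τ = 51.11 × 6.87 = 351.1 N·m clockwise.
Net moment of the loads = 1676 N·m clockwise.
The upward force F acts at the right end, arm 7.24 m, giving F × 7.24 counterclockwise.
For rotational equilibrium, F × 7.24 = 1676, so F = 1676 / 7.24 = 231 N.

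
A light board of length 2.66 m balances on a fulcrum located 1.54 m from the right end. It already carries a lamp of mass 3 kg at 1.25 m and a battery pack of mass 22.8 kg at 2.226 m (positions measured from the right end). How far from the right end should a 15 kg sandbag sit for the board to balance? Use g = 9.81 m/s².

x ≈ 0.555 m from the right end

Sum moments about the fulcrum (at 1.54 m from the right end) (the support reaction has zero arm there).
Lamp: 3 × 9.81 = 29.43 N down at 1.25 m → arm 0.29 m, τ = 29.43 × 0.29 = 8.535 N·m clockwise.
Battery pack: 22.8 × 9.81 = 223.7 N down at 2.226 m → arm 0.686 m, τ = 223.7 × 0.686 = 153.5 N·m counterclockwise.
Net moment of existing loads = 145 N·m counterclockwise.
The sandbag weighs 15 × 9.81 = 147.2 N and must supply an equal clockwise moment, so its lever arm about the fulcrum is 145 / 147.2 = 0.985 m.
That puts it at 1.54 − 0.985 = 0.555 m from the right end.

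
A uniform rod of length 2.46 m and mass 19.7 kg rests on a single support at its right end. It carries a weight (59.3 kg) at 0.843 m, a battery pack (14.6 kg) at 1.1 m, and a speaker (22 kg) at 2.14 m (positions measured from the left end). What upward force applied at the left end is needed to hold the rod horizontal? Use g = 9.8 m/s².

Sum moments about the right end (the unknown pivot reaction has zero arm there).
Beam weight: 19.7 × 9.8 = 193.1 N down at 1.23 m → arm 1.23 m, τ = 193.1 × 1.23 = 237.5 N·m counterclockwise.
Weight: 59.3 × 9.8 = 581.1 N down at 0.843 m → arm 1.617 m, τ = 581.1 × 1.617 = 939.6 N·m counterclockwise.
Battery pack: 14.6 × 9.8 = 143.1 N down at 1.1 m → arm 1.36 m, τ = 143.1 × 1.36 = 194.6 N·m counterclockwise.
Speaker: 22 × 9.8 = 215.6 N down at 2.14 m → arm 0.32 m, τ = 215.6 × 0.32 = 68.99 N·m counterclockwise.
Net moment of the loads = 1441 N·m counterclockwise.
The upward force F acts at the left end, arm 2.46 m, giving F × 2.46 clockwise.
Στ = 0 ⇒ F × 2.46 = 1441 ⇒ F = 1441 / 2.46 = 586 N.

F ≈ 586 N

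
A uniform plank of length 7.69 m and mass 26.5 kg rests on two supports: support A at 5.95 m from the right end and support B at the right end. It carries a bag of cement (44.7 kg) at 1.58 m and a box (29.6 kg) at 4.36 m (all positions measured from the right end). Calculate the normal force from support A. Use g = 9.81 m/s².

Sum moments about support B (its reaction then has zero moment arm).
Beam weight: 26.5 × 9.81 = 260 N down at 3.845 m → arm 3.845 m, τ = 260 × 3.845 = 999.7 N·m counterclockwise.
Bag of cement: 44.7 × 9.81 = 438.5 N down at 1.58 m → arm 1.58 m, τ = 438.5 × 1.58 = 692.8 N·m counterclockwise.
Box: 29.6 × 9.81 = 290.4 N down at 4.36 m → arm 4.36 m, τ = 290.4 × 4.36 = 1266 N·m counterclockwise.
Net load moment about support B = 2958 N·m counterclockwise.
Reaction R at support A is upward at 5.95 m, arm 5.95 m → moment R × 5.95 clockwise.
For rotational equilibrium, R × 5.95 = 2958, so R = 497 N.

R_A ≈ 497 N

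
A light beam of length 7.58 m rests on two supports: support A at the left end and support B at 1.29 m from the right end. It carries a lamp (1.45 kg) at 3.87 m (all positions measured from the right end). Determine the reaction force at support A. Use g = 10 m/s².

Sum moments about support B (its reaction then has zero moment arm).
Lamp: 1.45 × 10 = 14.5 N down at 3.87 m → arm 2.58 m, τ = 14.5 × 2.58 = 37.41 N·m counterclockwise.
Net load moment about support B = 37.41 N·m counterclockwise.
Reaction R at support A is upward at 7.58 m, arm 6.29 m → moment R × 6.29 clockwise.
Στ = 0 ⇒ R × 6.29 = 37.41 ⇒ R = 5.95 N.

R_A ≈ 5.95 N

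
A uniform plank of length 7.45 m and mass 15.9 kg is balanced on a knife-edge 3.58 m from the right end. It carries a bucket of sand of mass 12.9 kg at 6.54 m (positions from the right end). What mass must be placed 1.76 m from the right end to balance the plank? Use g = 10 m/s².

Sum moments about the knife-edge (at 3.58 m from the right end) (the support reaction has zero arm there).
Beam weight: 15.9 × 10 = 159 N down at 3.725 m → arm 0.145 m, τ = 159 × 0.145 = 23.05 N·m counterclockwise.
Bucket of sand: 12.9 × 10 = 129 N down at 6.54 m → arm 2.96 m, τ = 129 × 2.96 = 381.8 N·m counterclockwise.
Net moment of known loads = 404.9 N·m counterclockwise.
An unknown mass m at 1.76 m has arm 1.82 m; its moment is m·g·1.82 clockwise.
For rotational equilibrium, m × 10 × 1.82 = 404.9, so m = 404.9 / (10 × 1.82) = 22.2 kg.

m ≈ 22.2 kg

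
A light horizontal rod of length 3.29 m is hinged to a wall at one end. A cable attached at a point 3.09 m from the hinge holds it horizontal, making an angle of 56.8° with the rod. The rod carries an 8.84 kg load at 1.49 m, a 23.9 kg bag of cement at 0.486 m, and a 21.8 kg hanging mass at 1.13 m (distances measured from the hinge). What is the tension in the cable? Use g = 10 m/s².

T ≈ 191 N

Taking torques about the hinge:
Load: 8.84 × 10 = 88.4 N down at 1.49 m → arm 1.49 m, τ = 88.4 × 1.49 = 131.7 N·m clockwise.
Bag of cement: 23.9 × 10 = 239 N down at 0.486 m → arm 0.486 m, τ = 239 × 0.486 = 116.2 N·m clockwise.
Hanging mass: 21.8 × 10 = 218 N down at 1.13 m → arm 1.13 m, τ = 218 × 1.13 = 246.3 N·m clockwise.
Total clockwise load moment = 494.2 N·m.
The cable tension T acts at 3.09 m; only its component perpendicular to the rod, T sinθ, produces torque. sin 56.8° = 0.8368.
Στ = 0 ⇒ T × 3.09 × 0.8368 = 494.2 ⇒ T = 494.2 / 2.586 = 191 N.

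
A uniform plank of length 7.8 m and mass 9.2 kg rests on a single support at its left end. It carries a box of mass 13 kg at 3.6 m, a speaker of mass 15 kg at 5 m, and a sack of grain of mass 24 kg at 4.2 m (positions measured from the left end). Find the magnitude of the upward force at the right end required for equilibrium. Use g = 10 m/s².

F ≈ 331 N

Take moments about the left end.
Beam weight: 9.2 × 10 = 92 N down at 3.9 m → arm 3.9 m, τ = 92 × 3.9 = 358.8 N·m clockwise.
Box: 13 × 10 = 130 N down at 3.6 m → arm 3.6 m, τ = 130 × 3.6 = 468 N·m clockwise.
Speaker: 15 × 10 = 150 N down at 5 m → arm 5 m, τ = 150 × 5 = 750 N·m clockwise.
Sack of grain: 24 × 10 = 240 N down at 4.2 m → arm 4.2 m, τ = 240 × 4.2 = 1008 N·m clockwise.
Net moment of the loads = 2585 N·m clockwise.
The upward force F acts at the right end, arm 7.8 m, giving F × 7.8 counterclockwise.
Balancing moments: F × 7.8 = 2585, giving F = 2585 / 7.8 = 331 N.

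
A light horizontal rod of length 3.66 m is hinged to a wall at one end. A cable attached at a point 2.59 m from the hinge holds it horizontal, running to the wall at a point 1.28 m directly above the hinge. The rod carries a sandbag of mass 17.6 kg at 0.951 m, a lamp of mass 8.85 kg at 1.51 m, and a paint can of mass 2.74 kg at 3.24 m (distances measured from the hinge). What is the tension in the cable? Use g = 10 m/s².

T ≈ 340 N

Sum moments about the hinge (the unknown hinge reaction has zero arm there).
Sandbag: 17.6 × 10 = 176 N down at 0.951 m → arm 0.951 m, τ = 176 × 0.951 = 167.4 N·m clockwise.
Lamp: 8.85 × 10 = 88.5 N down at 1.51 m → arm 1.51 m, τ = 88.5 × 1.51 = 133.6 N·m clockwise.
Paint can: 2.74 × 10 = 27.4 N down at 3.24 m → arm 3.24 m, τ = 27.4 × 3.24 = 88.78 N·m clockwise.
Total clockwise load moment = 389.8 N·m.
The cable tension T acts at 2.59 m; only its component perpendicular to the rod, T sinθ, produces torque. sinθ = h/√(h²+d²) = 1.28/√(1.28²+2.59²) = 0.4431.
For rotational equilibrium, T × 2.59 × 0.4431 = 389.8, so T = 389.8 / 1.148 = 340 N.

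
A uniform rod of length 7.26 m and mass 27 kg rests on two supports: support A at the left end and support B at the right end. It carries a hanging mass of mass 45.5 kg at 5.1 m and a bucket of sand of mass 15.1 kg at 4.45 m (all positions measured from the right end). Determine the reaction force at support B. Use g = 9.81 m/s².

About support A:
Beam weight: 27 × 9.81 = 264.9 N down at 3.63 m → arm 3.63 m, τ = 264.9 × 3.63 = 961.6 N·m clockwise.
Hanging mass: 45.5 × 9.81 = 446.4 N down at 5.1 m → arm 2.16 m, τ = 446.4 × 2.16 = 964.2 N·m clockwise.
Bucket of sand: 15.1 × 9.81 = 148.1 N down at 4.45 m → arm 2.81 m, τ = 148.1 × 2.81 = 416.2 N·m clockwise.
Net load moment about support A = 2342 N·m clockwise.
Reaction R at support B is upward at 0 m, arm 7.26 m → moment R × 7.26 counterclockwise.
Setting net torque to zero: R × 7.26 = 2342 → R = 323 N.

R_B ≈ 323 N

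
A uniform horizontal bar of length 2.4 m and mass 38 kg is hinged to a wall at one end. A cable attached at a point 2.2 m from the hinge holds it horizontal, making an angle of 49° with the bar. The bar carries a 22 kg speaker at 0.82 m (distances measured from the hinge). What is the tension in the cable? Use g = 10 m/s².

Take moments about the hinge.
Beam weight: 38 × 10 = 380 N down at 1.2 m → arm 1.2 m, τ = 380 × 1.2 = 456 N·m clockwise.
Speaker: 22 × 10 = 220 N down at 0.82 m → arm 0.82 m, τ = 220 × 0.82 = 180.4 N·m clockwise.
Total clockwise load moment = 636.4 N·m.
The cable tension T acts at 2.2 m; only its component perpendicular to the bar, T sinθ, produces torque. sin 49° = 0.7547.
For rotational equilibrium, T × 2.2 × 0.7547 = 636.4, so T = 636.4 / 1.66 = 383 N.

T ≈ 383 N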